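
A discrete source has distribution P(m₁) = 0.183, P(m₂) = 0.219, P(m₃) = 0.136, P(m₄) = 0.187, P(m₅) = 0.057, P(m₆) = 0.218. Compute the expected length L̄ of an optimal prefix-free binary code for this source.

Repeatedly combine the two least-probable nodes; the expected code length is the sum of the merged weights.
merge 57/1000 + 17/125 → 193/1000
merge 183/1000 + 187/1000 → 37/100
merge 193/1000 + 109/500 → 411/1000
merge 219/1000 + 37/100 → 589/1000
merge 411/1000 + 589/1000 → 1
L = 193/1000 + 37/100 + 411/1000 + 589/1000 + 1 = 2563/1000 = 2.563 bits/symbol.

2.563 bits/symbol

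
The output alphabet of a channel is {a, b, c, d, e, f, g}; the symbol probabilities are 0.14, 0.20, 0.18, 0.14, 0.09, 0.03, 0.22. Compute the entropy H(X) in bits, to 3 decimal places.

H = −Σ pᵢ log₂ pᵢ.
−0.14·log₂(0.14) = 0.3971
−0.20·log₂(0.20) = 0.4644
−0.18·log₂(0.18) = 0.4453
−0.14·log₂(0.14) = 0.3971
−0.09·log₂(0.09) = 0.3127
−0.03·log₂(0.03) = 0.1518
−0.22·log₂(0.22) = 0.4806
Sum ≈ 2.6489 → 2.649 bits.

2.649 bits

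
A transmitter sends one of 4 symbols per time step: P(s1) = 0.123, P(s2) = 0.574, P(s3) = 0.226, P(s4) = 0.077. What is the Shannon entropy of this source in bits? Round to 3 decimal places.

1.601 bits

H = −Σ pᵢ log₂ pᵢ.
−0.123·log₂(0.123) = 0.3719
−0.574·log₂(0.574) = 0.4597
−0.226·log₂(0.226) = 0.4849
−0.077·log₂(0.077) = 0.2848
Sum ≈ 1.6013 → 1.601 bits.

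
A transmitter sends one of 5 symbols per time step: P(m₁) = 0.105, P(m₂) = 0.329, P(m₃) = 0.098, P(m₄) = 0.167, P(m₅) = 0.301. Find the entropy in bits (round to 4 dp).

2.1501 bits

H = −Σ pᵢ log₂ pᵢ.
−0.105·log₂(0.105) = 0.3414
−0.329·log₂(0.329) = 0.5277
−0.098·log₂(0.098) = 0.3284
−0.167·log₂(0.167) = 0.4312
−0.301·log₂(0.301) = 0.5214
Sum ≈ 2.1501 → 2.1501 bits.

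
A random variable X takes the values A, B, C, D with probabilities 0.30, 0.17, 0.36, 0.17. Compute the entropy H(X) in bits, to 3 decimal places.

1.921 bits

H = −Σ pᵢ log₂ pᵢ.
−0.30·log₂(0.30) = 0.5211
−0.17·log₂(0.17) = 0.4346
−0.36·log₂(0.36) = 0.5306
−0.17·log₂(0.17) = 0.4346
Sum ≈ 1.9209 → 1.921 bits.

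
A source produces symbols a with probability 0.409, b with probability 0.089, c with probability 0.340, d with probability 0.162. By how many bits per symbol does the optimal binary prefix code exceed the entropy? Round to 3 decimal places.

0.049 bits

Entropy H = −Σ p log₂ p ≈ 1.7927 bits.
Huffman merges: 89/1000+81/500→251/1000; 251/1000+17/50→591/1000; 409/1000+591/1000→1. L = 921/500 ≈ 1.8420.
L − H = 1.8420 − 1.7927 = 0.049 bits.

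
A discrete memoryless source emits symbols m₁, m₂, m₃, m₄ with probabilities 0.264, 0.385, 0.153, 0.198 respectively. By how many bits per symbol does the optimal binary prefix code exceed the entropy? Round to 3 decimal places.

Entropy H = −Σ p log₂ p ≈ 1.9144 bits.
Huffman merges: 153/1000+99/500→351/1000; 33/125+351/1000→123/200; 77/200+123/200→1. L = 983/500 ≈ 1.9660.
L − H = 1.9660 − 1.9144 = 0.052 bits.

0.052 bits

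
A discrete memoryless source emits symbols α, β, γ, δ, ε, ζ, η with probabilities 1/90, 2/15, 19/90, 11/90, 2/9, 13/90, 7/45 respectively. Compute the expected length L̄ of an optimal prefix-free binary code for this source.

Repeatedly combine the two least-probable nodes; the expected code length is the sum of the merged weights.
merge 1/90 + 11/90 → 2/15
merge 2/15 + 2/15 → 4/15
merge 13/90 + 7/45 → 3/10
merge 19/90 + 2/9 → 13/30
merge 4/15 + 3/10 → 17/30
merge 13/30 + 17/30 → 1
L = 2/15 + 4/15 + 3/10 + 13/30 + 17/30 + 1 = 27/10 = 2.7 bits/symbol.

2.7 bits/symbol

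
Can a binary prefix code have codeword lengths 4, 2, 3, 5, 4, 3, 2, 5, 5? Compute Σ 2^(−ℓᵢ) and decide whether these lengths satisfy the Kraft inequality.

With common denominator 2^5 = 32: Σ 2^(−ℓᵢ) = 2/32 + 8/32 + 4/32 + 1/32 + 2/32 + 4/32 + 8/32 + 1/32 + 1/32 = 31/32 = 0.96875.
Kraft's inequality requires Σ ≤ 1; here Σ = 0.96875 ≤ 1, so such a prefix code exists.

0.96875; yes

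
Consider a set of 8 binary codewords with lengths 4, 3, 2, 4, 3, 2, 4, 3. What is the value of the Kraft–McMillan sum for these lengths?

With common denominator 2^4 = 16: Σ 2^(−ℓᵢ) = 1/16 + 2/16 + 4/16 + 1/16 + 2/16 + 4/16 + 1/16 + 2/16 = 17/16 = 1.0625.

1.0625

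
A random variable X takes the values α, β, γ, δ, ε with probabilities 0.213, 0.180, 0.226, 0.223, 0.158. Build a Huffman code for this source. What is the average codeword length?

2.338 bits/symbol

Repeatedly combine the two least-probable nodes; the expected code length is the sum of the merged weights.
merge 79/500 + 9/50 → 169/500
merge 213/1000 + 223/1000 → 109/250
merge 113/500 + 169/500 → 141/250
merge 109/250 + 141/250 → 1
L = 169/500 + 109/250 + 141/250 + 1 = 1169/500 = 2.338 bits/symbol.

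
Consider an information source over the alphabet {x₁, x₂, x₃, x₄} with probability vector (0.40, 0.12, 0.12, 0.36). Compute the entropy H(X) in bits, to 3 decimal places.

1.794 bits

H = −Σ pᵢ log₂ pᵢ.
−0.40·log₂(0.40) = 0.5288
−0.12·log₂(0.12) = 0.3671
−0.12·log₂(0.12) = 0.3671
−0.36·log₂(0.36) = 0.5306
Sum ≈ 1.7935 → 1.794 bits.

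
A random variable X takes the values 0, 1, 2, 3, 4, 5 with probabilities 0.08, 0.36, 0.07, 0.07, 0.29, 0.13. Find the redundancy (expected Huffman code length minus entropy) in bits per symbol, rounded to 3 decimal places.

0.080 bits

Entropy H = −Σ p log₂ p ≈ 2.2598 bits.
Huffman merges: 7/100+7/100→7/50; 2/25+13/100→21/100; 7/50+21/100→7/20; 29/100+7/20→16/25; 9/25+16/25→1. L = 117/50 ≈ 2.3400.
L − H = 2.3400 − 2.2598 = 0.080 bits.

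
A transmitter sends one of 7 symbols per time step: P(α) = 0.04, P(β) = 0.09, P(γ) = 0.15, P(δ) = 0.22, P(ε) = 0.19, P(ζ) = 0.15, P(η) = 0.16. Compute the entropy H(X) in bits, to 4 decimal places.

H = −Σ pᵢ log₂ pᵢ.
−0.04·log₂(0.04) = 0.1858
−0.09·log₂(0.09) = 0.3127
−0.15·log₂(0.15) = 0.4105
−0.22·log₂(0.22) = 0.4806
−0.19·log₂(0.19) = 0.4552
−0.15·log₂(0.15) = 0.4105
−0.16·log₂(0.16) = 0.4230
Sum ≈ 2.6783 → 2.6783 bits.

2.6783 bits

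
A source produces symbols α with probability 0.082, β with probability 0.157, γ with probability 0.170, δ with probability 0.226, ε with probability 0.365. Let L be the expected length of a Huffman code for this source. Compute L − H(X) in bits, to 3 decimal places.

0.074 bits

Entropy H = −Σ p log₂ p ≈ 2.1655 bits.
Huffman merges: 41/500+157/1000→239/1000; 17/100+113/500→99/250; 239/1000+73/200→151/250; 99/250+151/250→1. L = 2239/1000 ≈ 2.2390.
L − H = 2.2390 − 2.1655 = 0.074 bits.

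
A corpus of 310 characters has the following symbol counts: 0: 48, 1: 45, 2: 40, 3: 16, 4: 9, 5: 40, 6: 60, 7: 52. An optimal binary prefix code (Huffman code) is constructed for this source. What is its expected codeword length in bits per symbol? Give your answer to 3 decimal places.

Probabilities are the counts divided by 310.
Repeatedly combine the two least-probable nodes; the expected code length is the sum of the merged weights.
merge 9/310 + 8/155 → 5/62
merge 5/62 + 4/31 → 13/62
merge 4/31 + 9/62 → 17/62
merge 24/155 + 26/155 → 10/31
merge 6/31 + 13/62 → 25/62
merge 17/62 + 10/31 → 37/62
merge 25/62 + 37/62 → 1
L = 5/62 + 13/62 + 17/62 + 10/31 + 25/62 + 37/62 + 1 = 179/62 ≈ 2.887 bits/symbol.

2.887 bits/symbol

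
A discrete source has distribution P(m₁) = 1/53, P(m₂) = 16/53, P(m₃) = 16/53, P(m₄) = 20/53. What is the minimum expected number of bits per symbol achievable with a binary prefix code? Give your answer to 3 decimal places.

1.943 bits/symbol

Repeatedly combine the two least-probable nodes; the expected code length is the sum of the merged weights.
merge 1/53 + 16/53 → 17/53
merge 16/53 + 17/53 → 33/53
merge 20/53 + 33/53 → 1
L = 17/53 + 33/53 + 1 = 103/53 ≈ 1.943 bits/symbol.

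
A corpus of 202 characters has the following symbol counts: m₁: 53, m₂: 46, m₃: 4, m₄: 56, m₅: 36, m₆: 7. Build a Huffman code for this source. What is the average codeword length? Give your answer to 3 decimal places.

2.287 bits/symbol

Probabilities are the counts divided by 202.
Repeatedly combine the two least-probable nodes; the expected code length is the sum of the merged weights.
merge 2/101 + 7/202 → 11/202
merge 11/202 + 18/101 → 47/202
merge 23/101 + 47/202 → 93/202
merge 53/202 + 28/101 → 109/202
merge 93/202 + 109/202 → 1
L = 11/202 + 47/202 + 93/202 + 109/202 + 1 = 231/101 ≈ 2.287 bits/symbol.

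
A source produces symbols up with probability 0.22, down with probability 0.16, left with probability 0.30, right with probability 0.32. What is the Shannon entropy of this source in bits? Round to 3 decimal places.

1.951 bits

H = −Σ pᵢ log₂ pᵢ.
−0.22·log₂(0.22) = 0.4806
−0.16·log₂(0.16) = 0.4230
−0.30·log₂(0.30) = 0.5211
−0.32·log₂(0.32) = 0.5260
Sum ≈ 1.9507 → 1.951 bits.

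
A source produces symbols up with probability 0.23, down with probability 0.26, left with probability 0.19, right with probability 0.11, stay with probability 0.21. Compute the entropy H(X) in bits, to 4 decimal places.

H = −Σ pᵢ log₂ pᵢ.
−0.23·log₂(0.23) = 0.4877
−0.26·log₂(0.26) = 0.5053
−0.19·log₂(0.19) = 0.4552
−0.11·log₂(0.11) = 0.3503
−0.21·log₂(0.21) = 0.4728
Sum ≈ 2.2713 → 2.2713 bits.

2.2713 bits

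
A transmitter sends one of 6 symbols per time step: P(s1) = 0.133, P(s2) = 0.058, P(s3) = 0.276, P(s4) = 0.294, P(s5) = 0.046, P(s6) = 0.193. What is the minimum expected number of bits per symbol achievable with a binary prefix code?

Repeatedly combine the two least-probable nodes; the expected code length is the sum of the merged weights.
merge 23/500 + 29/500 → 13/125
merge 13/125 + 133/1000 → 237/1000
merge 193/1000 + 237/1000 → 43/100
merge 69/250 + 147/500 → 57/100
merge 43/100 + 57/100 → 1
L = 13/125 + 237/1000 + 43/100 + 57/100 + 1 = 2341/1000 = 2.341 bits/symbol.

2.341 bits/symbol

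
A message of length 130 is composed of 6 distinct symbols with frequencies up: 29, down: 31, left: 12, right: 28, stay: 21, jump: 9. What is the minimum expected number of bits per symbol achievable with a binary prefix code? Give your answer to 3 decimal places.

2.485 bits/symbol

Probabilities are the counts divided by 130.
Repeatedly combine the two least-probable nodes; the expected code length is the sum of the merged weights.
merge 9/130 + 6/65 → 21/130
merge 21/130 + 21/130 → 21/65
merge 14/65 + 29/130 → 57/130
merge 31/130 + 21/65 → 73/130
merge 57/130 + 73/130 → 1
L = 21/130 + 21/65 + 57/130 + 73/130 + 1 = 323/130 ≈ 2.485 bits/symbol.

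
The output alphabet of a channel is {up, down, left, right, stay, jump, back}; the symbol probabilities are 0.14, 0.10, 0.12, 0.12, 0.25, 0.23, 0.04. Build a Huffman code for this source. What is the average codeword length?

Repeatedly combine the two least-probable nodes; the expected code length is the sum of the merged weights.
merge 1/25 + 1/10 → 7/50
merge 3/25 + 3/25 → 6/25
merge 7/50 + 7/50 → 7/25
merge 23/100 + 6/25 → 47/100
merge 1/4 + 7/25 → 53/100
merge 47/100 + 53/100 → 1
L = 7/50 + 6/25 + 7/25 + 47/100 + 53/100 + 1 = 133/50 = 2.66 bits/symbol.

2.66 bits/symbol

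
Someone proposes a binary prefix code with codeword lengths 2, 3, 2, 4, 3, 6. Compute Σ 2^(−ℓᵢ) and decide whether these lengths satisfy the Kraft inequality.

With common denominator 2^6 = 64: Σ 2^(−ℓᵢ) = 16/64 + 8/64 + 16/64 + 4/64 + 8/64 + 1/64 = 53/64 = 0.828125.
Kraft's inequality requires Σ ≤ 1; here Σ = 0.828125 ≤ 1, so such a prefix code exists.

0.828125; yes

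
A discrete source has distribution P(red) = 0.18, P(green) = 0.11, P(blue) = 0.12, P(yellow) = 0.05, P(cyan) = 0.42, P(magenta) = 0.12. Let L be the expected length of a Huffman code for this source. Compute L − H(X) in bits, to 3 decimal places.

Entropy H = −Σ p log₂ p ≈ 2.2715 bits.
Huffman merges: 1/20+11/100→4/25; 3/25+3/25→6/25; 4/25+9/50→17/50; 6/25+17/50→29/50; 21/50+29/50→1. L = 58/25 ≈ 2.3200.
L − H = 2.3200 − 2.2715 = 0.049 bits.

0.049 bits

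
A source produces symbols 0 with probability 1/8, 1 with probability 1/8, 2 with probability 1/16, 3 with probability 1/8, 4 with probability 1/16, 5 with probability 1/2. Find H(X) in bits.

Each probability is a power of 1/2, so log₂(1/p) is an integer.
H = Σ p·log₂(1/p) = 1/8·3 + 1/8·3 + 1/16·4 + 1/8·3 + 1/16·4 + 1/2·1 = 2.125 bits.

2.125 bits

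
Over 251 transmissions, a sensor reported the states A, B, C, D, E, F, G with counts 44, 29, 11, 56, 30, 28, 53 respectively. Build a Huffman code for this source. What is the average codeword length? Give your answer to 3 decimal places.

Probabilities are the counts divided by 251.
Repeatedly combine the two least-probable nodes; the expected code length is the sum of the merged weights.
merge 11/251 + 28/251 → 39/251
merge 29/251 + 30/251 → 59/251
merge 39/251 + 44/251 → 83/251
merge 53/251 + 56/251 → 109/251
merge 59/251 + 83/251 → 142/251
merge 109/251 + 142/251 → 1
L = 39/251 + 59/251 + 83/251 + 109/251 + 142/251 + 1 = 683/251 ≈ 2.721 bits/symbol.

2.721 bits/symbol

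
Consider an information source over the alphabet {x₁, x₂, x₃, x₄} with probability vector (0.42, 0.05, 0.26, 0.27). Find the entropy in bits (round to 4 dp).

H = −Σ pᵢ log₂ pᵢ.
−0.42·log₂(0.42) = 0.5256
−0.05·log₂(0.05) = 0.2161
−0.26·log₂(0.26) = 0.5053
−0.27·log₂(0.27) = 0.5100
Sum ≈ 1.7571 → 1.7571 bits.

1.7571 bits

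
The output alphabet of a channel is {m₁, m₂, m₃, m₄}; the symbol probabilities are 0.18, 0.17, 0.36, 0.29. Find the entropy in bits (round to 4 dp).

H = −Σ pᵢ log₂ pᵢ.
−0.18·log₂(0.18) = 0.4453
−0.17·log₂(0.17) = 0.4346
−0.36·log₂(0.36) = 0.5306
−0.29·log₂(0.29) = 0.5179
Sum ≈ 1.9284 → 1.9284 bits.

1.9284 bits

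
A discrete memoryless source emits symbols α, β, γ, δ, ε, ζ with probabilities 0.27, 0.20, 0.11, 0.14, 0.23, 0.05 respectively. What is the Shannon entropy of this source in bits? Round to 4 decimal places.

2.4256 bits

H = −Σ pᵢ log₂ pᵢ.
−0.27·log₂(0.27) = 0.5100
−0.20·log₂(0.20) = 0.4644
−0.11·log₂(0.11) = 0.3503
−0.14·log₂(0.14) = 0.3971
−0.23·log₂(0.23) = 0.4877
−0.05·log₂(0.05) = 0.2161
Sum ≈ 2.4256 → 2.4256 bits.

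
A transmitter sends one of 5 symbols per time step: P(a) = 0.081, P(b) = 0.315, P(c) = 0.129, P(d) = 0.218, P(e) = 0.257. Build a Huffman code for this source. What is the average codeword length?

Repeatedly combine the two least-probable nodes; the expected code length is the sum of the merged weights.
merge 81/1000 + 129/1000 → 21/100
merge 21/100 + 109/500 → 107/250
merge 257/1000 + 63/200 → 143/250
merge 107/250 + 143/250 → 1
L = 21/100 + 107/250 + 143/250 + 1 = 221/100 = 2.21 bits/symbol.

2.21 bits/symbol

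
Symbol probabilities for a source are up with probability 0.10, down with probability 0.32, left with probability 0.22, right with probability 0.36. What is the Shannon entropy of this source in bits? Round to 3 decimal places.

1.869 bits

H = −Σ pᵢ log₂ pᵢ.
−0.10·log₂(0.10) = 0.3322
−0.32·log₂(0.32) = 0.5260
−0.22·log₂(0.22) = 0.4806
−0.36·log₂(0.36) = 0.5306
Sum ≈ 1.8694 → 1.869 bits.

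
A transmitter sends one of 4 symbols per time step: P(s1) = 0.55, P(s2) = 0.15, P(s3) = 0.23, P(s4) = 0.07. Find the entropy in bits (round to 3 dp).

1.641 bits

H = −Σ pᵢ log₂ pᵢ.
−0.55·log₂(0.55) = 0.4744
−0.15·log₂(0.15) = 0.4105
−0.23·log₂(0.23) = 0.4877
−0.07·log₂(0.07) = 0.2686
Sum ≈ 1.6411 → 1.641 bits.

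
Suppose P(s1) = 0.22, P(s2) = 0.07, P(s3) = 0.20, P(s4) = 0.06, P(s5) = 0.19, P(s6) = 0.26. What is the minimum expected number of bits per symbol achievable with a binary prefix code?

Repeatedly combine the two least-probable nodes; the expected code length is the sum of the merged weights.
merge 3/50 + 7/100 → 13/100
merge 13/100 + 19/100 → 8/25
merge 1/5 + 11/50 → 21/50
merge 13/50 + 8/25 → 29/50
merge 21/50 + 29/50 → 1
L = 13/100 + 8/25 + 21/50 + 29/50 + 1 = 49/20 = 2.45 bits/symbol.

2.45 bits/symbol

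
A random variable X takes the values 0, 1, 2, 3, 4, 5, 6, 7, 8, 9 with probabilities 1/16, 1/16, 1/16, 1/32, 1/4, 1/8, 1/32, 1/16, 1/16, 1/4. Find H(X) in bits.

Each probability is a power of 1/2, so log₂(1/p) is an integer.
H = Σ p·log₂(1/p) = 1/16·4 + 1/16·4 + 1/16·4 + 1/32·5 + 1/4·2 + 1/8·3 + 1/32·5 + 1/16·4 + 1/16·4 + 1/4·2 = 2.9375 bits.

2.9375 bits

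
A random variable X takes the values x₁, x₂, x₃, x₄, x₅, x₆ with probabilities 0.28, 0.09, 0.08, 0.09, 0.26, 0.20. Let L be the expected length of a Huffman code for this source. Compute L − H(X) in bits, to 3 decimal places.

Entropy H = −Σ p log₂ p ≈ 2.4007 bits.
Huffman merges: 2/25+9/100→17/100; 9/100+17/100→13/50; 1/5+13/50→23/50; 13/50+7/25→27/50; 23/50+27/50→1. L = 243/100 ≈ 2.4300.
L − H = 2.4300 − 2.4007 = 0.029 bits.

0.029 bits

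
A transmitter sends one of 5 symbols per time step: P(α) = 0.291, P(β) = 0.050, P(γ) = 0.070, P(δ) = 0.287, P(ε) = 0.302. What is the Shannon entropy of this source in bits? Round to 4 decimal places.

H = −Σ pᵢ log₂ pᵢ.
−0.291·log₂(0.291) = 0.5182
−0.050·log₂(0.050) = 0.2161
−0.070·log₂(0.070) = 0.2686
−0.287·log₂(0.287) = 0.5169
−0.302·log₂(0.302) = 0.5217
Sum ≈ 2.0414 → 2.0414 bits.

2.0414 bits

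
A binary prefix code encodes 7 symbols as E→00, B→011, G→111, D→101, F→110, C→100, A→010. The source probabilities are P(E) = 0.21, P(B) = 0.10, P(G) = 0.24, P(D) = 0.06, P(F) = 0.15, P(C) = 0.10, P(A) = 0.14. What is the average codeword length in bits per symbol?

L̄ = Σ pᵢ·ℓᵢ = 0.21·2 + 0.10·3 + 0.24·3 + 0.06·3 + 0.15·3 + 0.10·3 + 0.14·3 = 2.79 bits/symbol.

2.79 bits/symbol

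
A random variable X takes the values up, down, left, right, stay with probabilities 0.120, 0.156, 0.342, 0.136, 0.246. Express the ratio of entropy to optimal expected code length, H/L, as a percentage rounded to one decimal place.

97.7%

Entropy H = −Σ p log₂ p ≈ 2.2038 bits.
Huffman merges: 3/25+17/125→32/125; 39/250+123/500→201/500; 32/125+171/500→299/500; 201/500+299/500→1. L = 282/125 ≈ 2.2560.
Efficiency = H/L = 2.2038/2.2560 = 97.7%.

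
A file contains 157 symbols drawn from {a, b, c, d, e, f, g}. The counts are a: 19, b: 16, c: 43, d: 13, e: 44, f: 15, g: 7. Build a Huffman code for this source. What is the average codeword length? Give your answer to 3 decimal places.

Probabilities are the counts divided by 157.
Repeatedly combine the two least-probable nodes; the expected code length is the sum of the merged weights.
merge 7/157 + 13/157 → 20/157
merge 15/157 + 16/157 → 31/157
merge 19/157 + 20/157 → 39/157
merge 31/157 + 39/157 → 70/157
merge 43/157 + 44/157 → 87/157
merge 70/157 + 87/157 → 1
L = 20/157 + 31/157 + 39/157 + 70/157 + 87/157 + 1 = 404/157 ≈ 2.573 bits/symbol.

2.573 bits/symbol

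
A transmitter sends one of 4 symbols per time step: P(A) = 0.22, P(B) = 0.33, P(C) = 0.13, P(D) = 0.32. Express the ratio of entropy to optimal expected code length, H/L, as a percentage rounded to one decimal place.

Entropy H = −Σ p log₂ p ≈ 1.9171 bits.
Huffman merges: 13/100+11/50→7/20; 8/25+33/100→13/20; 7/20+13/20→1. L = 2 ≈ 2.0000.
Efficiency = H/L = 1.9171/2.0000 = 95.9%.

95.9%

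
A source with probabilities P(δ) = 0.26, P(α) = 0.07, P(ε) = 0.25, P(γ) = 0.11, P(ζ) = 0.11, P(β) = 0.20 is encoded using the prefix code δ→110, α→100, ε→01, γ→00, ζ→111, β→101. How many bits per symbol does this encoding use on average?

L̄ = Σ pᵢ·ℓᵢ = 0.26·3 + 0.07·3 + 0.25·2 + 0.11·2 + 0.11·3 + 0.20·3 = 2.64 bits/symbol.

2.64 bits/symbol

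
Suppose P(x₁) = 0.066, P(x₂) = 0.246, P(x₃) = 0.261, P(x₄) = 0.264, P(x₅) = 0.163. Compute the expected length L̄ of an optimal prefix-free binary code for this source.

Repeatedly combine the two least-probable nodes; the expected code length is the sum of the merged weights.
merge 33/500 + 163/1000 → 229/1000
merge 229/1000 + 123/500 → 19/40
merge 261/1000 + 33/125 → 21/40
merge 19/40 + 21/40 → 1
L = 229/1000 + 19/40 + 21/40 + 1 = 2229/1000 = 2.229 bits/symbol.

2.229 bits/symbol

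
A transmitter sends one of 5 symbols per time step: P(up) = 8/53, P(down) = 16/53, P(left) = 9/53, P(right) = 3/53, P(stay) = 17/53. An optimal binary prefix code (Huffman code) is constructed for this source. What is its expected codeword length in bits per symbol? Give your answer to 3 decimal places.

2.208 bits/symbol

Repeatedly combine the two least-probable nodes; the expected code length is the sum of the merged weights.
merge 3/53 + 8/53 → 11/53
merge 9/53 + 11/53 → 20/53
merge 16/53 + 17/53 → 33/53
merge 20/53 + 33/53 → 1
L = 11/53 + 20/53 + 33/53 + 1 = 117/53 ≈ 2.208 bits/symbol.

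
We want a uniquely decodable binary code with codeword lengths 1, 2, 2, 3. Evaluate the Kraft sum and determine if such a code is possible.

1.125; no

With common denominator 2^3 = 8: Σ 2^(−ℓᵢ) = 4/8 + 2/8 + 2/8 + 1/8 = 9/8 = 1.125.
Kraft's inequality requires Σ ≤ 1; here Σ = 1.125 > 1, so no such prefix code exists.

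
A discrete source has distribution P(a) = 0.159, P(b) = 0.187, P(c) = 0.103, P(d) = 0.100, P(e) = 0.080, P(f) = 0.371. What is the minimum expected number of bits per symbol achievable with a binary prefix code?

2.438 bits/symbol

Repeatedly combine the two least-probable nodes; the expected code length is the sum of the merged weights.
merge 2/25 + 1/10 → 9/50
merge 103/1000 + 159/1000 → 131/500
merge 9/50 + 187/1000 → 367/1000
merge 131/500 + 367/1000 → 629/1000
merge 371/1000 + 629/1000 → 1
L = 9/50 + 131/500 + 367/1000 + 629/1000 + 1 = 1219/500 = 2.438 bits/symbol.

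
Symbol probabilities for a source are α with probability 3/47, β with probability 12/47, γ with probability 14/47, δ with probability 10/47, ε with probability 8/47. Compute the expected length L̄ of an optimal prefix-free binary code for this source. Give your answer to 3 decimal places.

2.234 bits/symbol

Repeatedly combine the two least-probable nodes; the expected code length is the sum of the merged weights.
merge 3/47 + 8/47 → 11/47
merge 10/47 + 11/47 → 21/47
merge 12/47 + 14/47 → 26/47
merge 21/47 + 26/47 → 1
L = 11/47 + 21/47 + 26/47 + 1 = 105/47 ≈ 2.234 bits/symbol.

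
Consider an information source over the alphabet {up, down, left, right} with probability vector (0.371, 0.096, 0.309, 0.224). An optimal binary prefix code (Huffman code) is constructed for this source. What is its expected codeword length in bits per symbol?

Repeatedly combine the two least-probable nodes; the expected code length is the sum of the merged weights.
merge 12/125 + 28/125 → 8/25
merge 309/1000 + 8/25 → 629/1000
merge 371/1000 + 629/1000 → 1
L = 8/25 + 629/1000 + 1 = 1949/1000 = 1.949 bits/symbol.

1.949 bits/symbol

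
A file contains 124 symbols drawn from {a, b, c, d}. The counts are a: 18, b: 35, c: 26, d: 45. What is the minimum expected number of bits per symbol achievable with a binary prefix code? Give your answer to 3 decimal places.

Probabilities are the counts divided by 124.
Repeatedly combine the two least-probable nodes; the expected code length is the sum of the merged weights.
merge 9/62 + 13/62 → 11/31
merge 35/124 + 11/31 → 79/124
merge 45/124 + 79/124 → 1
L = 11/31 + 79/124 + 1 = 247/124 ≈ 1.992 bits/symbol.

1.992 bits/symbol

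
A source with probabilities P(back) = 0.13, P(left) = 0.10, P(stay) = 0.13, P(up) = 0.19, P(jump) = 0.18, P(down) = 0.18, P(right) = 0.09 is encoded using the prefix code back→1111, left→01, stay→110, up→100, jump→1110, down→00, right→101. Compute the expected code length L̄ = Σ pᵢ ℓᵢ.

3.03 bits/symbol

L̄ = Σ pᵢ·ℓᵢ = 0.13·4 + 0.10·2 + 0.13·3 + 0.19·3 + 0.18·4 + 0.18·2 + 0.09·3 = 3.03 bits/symbol.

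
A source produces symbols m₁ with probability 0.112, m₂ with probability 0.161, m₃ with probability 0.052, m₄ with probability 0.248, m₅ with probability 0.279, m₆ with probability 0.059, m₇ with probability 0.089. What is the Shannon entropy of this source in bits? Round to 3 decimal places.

2.564 bits

H = −Σ pᵢ log₂ pᵢ.
−0.112·log₂(0.112) = 0.3537
−0.161·log₂(0.161) = 0.4242
−0.052·log₂(0.052) = 0.2218
−0.248·log₂(0.248) = 0.4989
−0.279·log₂(0.279) = 0.5138
−0.059·log₂(0.059) = 0.2409
−0.089·log₂(0.089) = 0.3106
Sum ≈ 2.5640 → 2.564 bits.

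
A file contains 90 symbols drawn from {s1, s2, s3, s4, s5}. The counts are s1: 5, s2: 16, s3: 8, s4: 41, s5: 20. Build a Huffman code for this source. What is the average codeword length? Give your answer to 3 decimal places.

2.011 bits/symbol

Probabilities are the counts divided by 90.
Repeatedly combine the two least-probable nodes; the expected code length is the sum of the merged weights.
merge 1/18 + 4/45 → 13/90
merge 13/90 + 8/45 → 29/90
merge 2/9 + 29/90 → 49/90
merge 41/90 + 49/90 → 1
L = 13/90 + 29/90 + 49/90 + 1 = 181/90 ≈ 2.011 bits/symbol.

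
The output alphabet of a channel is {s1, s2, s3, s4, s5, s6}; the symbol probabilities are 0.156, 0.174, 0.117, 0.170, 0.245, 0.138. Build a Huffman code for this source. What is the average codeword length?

Repeatedly combine the two least-probable nodes; the expected code length is the sum of the merged weights.
merge 117/1000 + 69/500 → 51/200
merge 39/250 + 17/100 → 163/500
merge 87/500 + 49/200 → 419/1000
merge 51/200 + 163/500 → 581/1000
merge 419/1000 + 581/1000 → 1
L = 51/200 + 163/500 + 419/1000 + 581/1000 + 1 = 2581/1000 = 2.581 bits/symbol.

2.581 bits/symbol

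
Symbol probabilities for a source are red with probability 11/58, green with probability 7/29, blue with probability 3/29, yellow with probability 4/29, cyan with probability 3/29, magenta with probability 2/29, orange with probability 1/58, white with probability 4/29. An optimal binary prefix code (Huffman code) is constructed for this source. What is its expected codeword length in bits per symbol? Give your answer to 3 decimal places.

Repeatedly combine the two least-probable nodes; the expected code length is the sum of the merged weights.
merge 1/58 + 2/29 → 5/58
merge 5/58 + 3/29 → 11/58
merge 3/29 + 4/29 → 7/29
merge 4/29 + 11/58 → 19/58
merge 11/58 + 7/29 → 25/58
merge 7/29 + 19/58 → 33/58
merge 25/58 + 33/58 → 1
L = 5/58 + 11/58 + 7/29 + 19/58 + 25/58 + 33/58 + 1 = 165/58 ≈ 2.845 bits/symbol.

2.845 bits/symbol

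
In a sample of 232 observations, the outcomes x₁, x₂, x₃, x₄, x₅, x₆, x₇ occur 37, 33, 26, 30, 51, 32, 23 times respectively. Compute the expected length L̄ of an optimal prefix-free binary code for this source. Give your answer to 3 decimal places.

2.780 bits/symbol

Probabilities are the counts divided by 232.
Repeatedly combine the two least-probable nodes; the expected code length is the sum of the merged weights.
merge 23/232 + 13/116 → 49/232
merge 15/116 + 4/29 → 31/116
merge 33/232 + 37/232 → 35/116
merge 49/232 + 51/232 → 25/58
merge 31/116 + 35/116 → 33/58
merge 25/58 + 33/58 → 1
L = 49/232 + 31/116 + 35/116 + 25/58 + 33/58 + 1 = 645/232 ≈ 2.780 bits/symbol.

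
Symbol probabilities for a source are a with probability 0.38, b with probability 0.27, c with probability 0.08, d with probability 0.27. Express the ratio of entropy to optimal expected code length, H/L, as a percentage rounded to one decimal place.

93.5%

Entropy H = −Σ p log₂ p ≈ 1.8420 bits.
Huffman merges: 2/25+27/100→7/20; 27/100+7/20→31/50; 19/50+31/50→1. L = 197/100 ≈ 1.9700.
Efficiency = H/L = 1.8420/1.9700 = 93.5%.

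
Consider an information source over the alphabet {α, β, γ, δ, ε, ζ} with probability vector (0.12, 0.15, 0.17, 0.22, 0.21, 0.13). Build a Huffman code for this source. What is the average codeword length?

2.57 bits/symbol

Repeatedly combine the two least-probable nodes; the expected code length is the sum of the merged weights.
merge 3/25 + 13/100 → 1/4
merge 3/20 + 17/100 → 8/25
merge 21/100 + 11/50 → 43/100
merge 1/4 + 8/25 → 57/100
merge 43/100 + 57/100 → 1
L = 1/4 + 8/25 + 43/100 + 57/100 + 1 = 257/100 = 2.57 bits/symbol.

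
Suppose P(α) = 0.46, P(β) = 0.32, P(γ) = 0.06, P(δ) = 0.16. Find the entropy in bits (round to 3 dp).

1.708 bits

H = −Σ pᵢ log₂ pᵢ.
−0.46·log₂(0.46) = 0.5153
−0.32·log₂(0.32) = 0.5260
−0.06·log₂(0.06) = 0.2435
−0.16·log₂(0.16) = 0.4230
Sum ≈ 1.7079 → 1.708 bits.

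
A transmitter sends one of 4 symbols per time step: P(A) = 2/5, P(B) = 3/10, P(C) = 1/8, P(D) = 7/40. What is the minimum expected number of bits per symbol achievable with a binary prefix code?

1.9 bits/symbol

Repeatedly combine the two least-probable nodes; the expected code length is the sum of the merged weights.
merge 1/8 + 7/40 → 3/10
merge 3/10 + 3/10 → 3/5
merge 2/5 + 3/5 → 1
L = 3/10 + 3/5 + 1 = 19/10 = 1.9 bits/symbol.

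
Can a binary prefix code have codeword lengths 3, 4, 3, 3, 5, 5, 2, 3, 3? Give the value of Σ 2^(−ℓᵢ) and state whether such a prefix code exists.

1; yes

With common denominator 2^5 = 32: Σ 2^(−ℓᵢ) = 4/32 + 2/32 + 4/32 + 4/32 + 1/32 + 1/32 + 8/32 + 4/32 + 4/32 = 32/32 = 1.
Kraft's inequality requires Σ ≤ 1; here Σ = 1 ≤ 1, so such a prefix code exists.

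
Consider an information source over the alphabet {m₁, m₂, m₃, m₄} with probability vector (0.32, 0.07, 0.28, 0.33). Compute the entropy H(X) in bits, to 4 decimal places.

H = −Σ pᵢ log₂ pᵢ.
−0.32·log₂(0.32) = 0.5260
−0.07·log₂(0.07) = 0.2686
−0.28·log₂(0.28) = 0.5142
−0.33·log₂(0.33) = 0.5278
Sum ≈ 1.8366 → 1.8366 bits.

1.8366 bits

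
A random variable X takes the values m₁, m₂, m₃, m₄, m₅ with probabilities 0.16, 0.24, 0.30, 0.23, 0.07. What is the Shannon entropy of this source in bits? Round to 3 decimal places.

H = −Σ pᵢ log₂ pᵢ.
−0.16·log₂(0.16) = 0.4230
−0.24·log₂(0.24) = 0.4941
−0.30·log₂(0.30) = 0.5211
−0.23·log₂(0.23) = 0.4877
−0.07·log₂(0.07) = 0.2686
Sum ≈ 2.1945 → 2.194 bits.

2.194 bits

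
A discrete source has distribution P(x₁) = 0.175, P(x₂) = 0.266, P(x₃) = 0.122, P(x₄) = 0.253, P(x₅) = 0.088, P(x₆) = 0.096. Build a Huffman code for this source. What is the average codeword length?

Repeatedly combine the two least-probable nodes; the expected code length is the sum of the merged weights.
merge 11/125 + 12/125 → 23/125
merge 61/500 + 7/40 → 297/1000
merge 23/125 + 253/1000 → 437/1000
merge 133/500 + 297/1000 → 563/1000
merge 437/1000 + 563/1000 → 1
L = 23/125 + 297/1000 + 437/1000 + 563/1000 + 1 = 2481/1000 = 2.481 bits/symbol.

2.481 bits/symbol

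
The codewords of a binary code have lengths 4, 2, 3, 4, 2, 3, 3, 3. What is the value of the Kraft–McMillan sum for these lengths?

With common denominator 2^4 = 16: Σ 2^(−ℓᵢ) = 1/16 + 4/16 + 2/16 + 1/16 + 4/16 + 2/16 + 2/16 + 2/16 = 18/16 = 1.125.

1.125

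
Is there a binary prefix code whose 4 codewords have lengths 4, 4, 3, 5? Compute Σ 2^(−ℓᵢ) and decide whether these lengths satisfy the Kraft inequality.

With common denominator 2^5 = 32: Σ 2^(−ℓᵢ) = 2/32 + 2/32 + 4/32 + 1/32 = 9/32 = 0.28125.
Kraft's inequality requires Σ ≤ 1; here Σ = 0.28125 ≤ 1, so such a prefix code exists.

0.28125; yes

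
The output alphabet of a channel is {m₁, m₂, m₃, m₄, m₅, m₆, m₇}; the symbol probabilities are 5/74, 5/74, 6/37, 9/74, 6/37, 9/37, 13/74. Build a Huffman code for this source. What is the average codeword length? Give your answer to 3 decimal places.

2.716 bits/symbol

Repeatedly combine the two least-probable nodes; the expected code length is the sum of the merged weights.
merge 5/74 + 5/74 → 5/37
merge 9/74 + 5/37 → 19/74
merge 6/37 + 6/37 → 12/37
merge 13/74 + 9/37 → 31/74
merge 19/74 + 12/37 → 43/74
merge 31/74 + 43/74 → 1
L = 5/37 + 19/74 + 12/37 + 31/74 + 43/74 + 1 = 201/74 ≈ 2.716 bits/symbol.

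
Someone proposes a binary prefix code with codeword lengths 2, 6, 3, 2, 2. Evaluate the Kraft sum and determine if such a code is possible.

0.890625; yes

With common denominator 2^6 = 64: Σ 2^(−ℓᵢ) = 16/64 + 1/64 + 8/64 + 16/64 + 16/64 = 57/64 = 0.890625.
Kraft's inequality requires Σ ≤ 1; here Σ = 0.890625 ≤ 1, so such a prefix code exists.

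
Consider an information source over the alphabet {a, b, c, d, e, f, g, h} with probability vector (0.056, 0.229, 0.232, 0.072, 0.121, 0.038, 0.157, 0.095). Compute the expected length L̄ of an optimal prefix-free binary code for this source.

Repeatedly combine the two least-probable nodes; the expected code length is the sum of the merged weights.
merge 19/500 + 7/125 → 47/500
merge 9/125 + 47/500 → 83/500
merge 19/200 + 121/1000 → 27/125
merge 157/1000 + 83/500 → 323/1000
merge 27/125 + 229/1000 → 89/200
merge 29/125 + 323/1000 → 111/200
merge 89/200 + 111/200 → 1
L = 47/500 + 83/500 + 27/125 + 323/1000 + 89/200 + 111/200 + 1 = 2799/1000 = 2.799 bits/symbol.

2.799 bits/symbol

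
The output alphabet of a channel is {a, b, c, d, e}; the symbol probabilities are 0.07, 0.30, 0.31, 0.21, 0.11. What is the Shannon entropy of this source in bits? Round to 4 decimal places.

H = −Σ pᵢ log₂ pᵢ.
−0.07·log₂(0.07) = 0.2686
−0.30·log₂(0.30) = 0.5211
−0.31·log₂(0.31) = 0.5238
−0.21·log₂(0.21) = 0.4728
−0.11·log₂(0.11) = 0.3503
Sum ≈ 2.1365 → 2.1365 bits.

2.1365 bits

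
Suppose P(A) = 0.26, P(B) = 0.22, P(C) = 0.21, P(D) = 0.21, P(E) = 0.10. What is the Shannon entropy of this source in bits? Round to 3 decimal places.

H = −Σ pᵢ log₂ pᵢ.
−0.26·log₂(0.26) = 0.5053
−0.22·log₂(0.22) = 0.4806
−0.21·log₂(0.21) = 0.4728
−0.21·log₂(0.21) = 0.4728
−0.10·log₂(0.10) = 0.3322
Sum ≈ 2.2637 → 2.264 bits.

2.264 bits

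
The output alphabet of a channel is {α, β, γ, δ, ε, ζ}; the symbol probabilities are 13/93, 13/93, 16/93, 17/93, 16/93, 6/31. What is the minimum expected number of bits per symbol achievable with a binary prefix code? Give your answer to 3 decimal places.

Repeatedly combine the two least-probable nodes; the expected code length is the sum of the merged weights.
merge 13/93 + 13/93 → 26/93
merge 16/93 + 16/93 → 32/93
merge 17/93 + 6/31 → 35/93
merge 26/93 + 32/93 → 58/93
merge 35/93 + 58/93 → 1
L = 26/93 + 32/93 + 35/93 + 58/93 + 1 = 244/93 ≈ 2.624 bits/symbol.

2.624 bits/symbol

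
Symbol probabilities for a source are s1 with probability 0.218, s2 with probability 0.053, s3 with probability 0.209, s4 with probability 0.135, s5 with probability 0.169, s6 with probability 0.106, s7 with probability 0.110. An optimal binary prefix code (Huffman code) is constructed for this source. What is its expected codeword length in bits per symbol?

Repeatedly combine the two least-probable nodes; the expected code length is the sum of the merged weights.
merge 53/1000 + 53/500 → 159/1000
merge 11/100 + 27/200 → 49/200
merge 159/1000 + 169/1000 → 41/125
merge 209/1000 + 109/500 → 427/1000
merge 49/200 + 41/125 → 573/1000
merge 427/1000 + 573/1000 → 1
L = 159/1000 + 49/200 + 41/125 + 427/1000 + 573/1000 + 1 = 683/250 = 2.732 bits/symbol.

2.732 bits/symbol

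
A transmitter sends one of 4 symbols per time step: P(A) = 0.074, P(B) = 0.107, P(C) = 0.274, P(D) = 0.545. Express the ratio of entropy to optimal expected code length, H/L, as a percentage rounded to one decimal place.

98.5%

Entropy H = −Σ p log₂ p ≈ 1.6120 bits.
Huffman merges: 37/500+107/1000→181/1000; 181/1000+137/500→91/200; 91/200+109/200→1. L = 409/250 ≈ 1.6360.
Efficiency = H/L = 1.6120/1.6360 = 98.5%.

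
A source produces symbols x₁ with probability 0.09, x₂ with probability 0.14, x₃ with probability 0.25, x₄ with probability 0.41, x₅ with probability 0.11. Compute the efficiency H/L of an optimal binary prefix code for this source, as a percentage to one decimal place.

98.0%

Entropy H = −Σ p log₂ p ≈ 2.0874 bits.
Huffman merges: 9/100+11/100→1/5; 7/50+1/5→17/50; 1/4+17/50→59/100; 41/100+59/100→1. L = 213/100 ≈ 2.1300.
Efficiency = H/L = 2.0874/2.1300 = 98.0%.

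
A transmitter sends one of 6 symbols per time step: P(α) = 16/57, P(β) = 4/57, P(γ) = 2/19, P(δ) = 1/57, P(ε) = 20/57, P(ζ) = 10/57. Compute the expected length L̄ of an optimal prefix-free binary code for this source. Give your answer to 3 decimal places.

2.281 bits/symbol

Repeatedly combine the two least-probable nodes; the expected code length is the sum of the merged weights.
merge 1/57 + 4/57 → 5/57
merge 5/57 + 2/19 → 11/57
merge 10/57 + 11/57 → 7/19
merge 16/57 + 20/57 → 12/19
merge 7/19 + 12/19 → 1
L = 5/57 + 11/57 + 7/19 + 12/19 + 1 = 130/57 ≈ 2.281 bits/symbol.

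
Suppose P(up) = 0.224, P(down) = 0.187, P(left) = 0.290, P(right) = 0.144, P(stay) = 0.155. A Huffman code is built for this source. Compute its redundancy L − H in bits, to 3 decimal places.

0.026 bits

Entropy H = −Σ p log₂ p ≈ 2.2732 bits.
Huffman merges: 18/125+31/200→299/1000; 187/1000+28/125→411/1000; 29/100+299/1000→589/1000; 411/1000+589/1000→1. L = 2299/1000 ≈ 2.2990.
L − H = 2.2990 − 2.2732 = 0.026 bits.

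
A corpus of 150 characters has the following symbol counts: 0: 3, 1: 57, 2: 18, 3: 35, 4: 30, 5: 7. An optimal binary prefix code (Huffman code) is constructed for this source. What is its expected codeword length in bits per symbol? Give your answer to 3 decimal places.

2.253 bits/symbol

Probabilities are the counts divided by 150.
Repeatedly combine the two least-probable nodes; the expected code length is the sum of the merged weights.
merge 1/50 + 7/150 → 1/15
merge 1/15 + 3/25 → 14/75
merge 14/75 + 1/5 → 29/75
merge 7/30 + 19/50 → 46/75
merge 29/75 + 46/75 → 1
L = 1/15 + 14/75 + 29/75 + 46/75 + 1 = 169/75 ≈ 2.253 bits/symbol.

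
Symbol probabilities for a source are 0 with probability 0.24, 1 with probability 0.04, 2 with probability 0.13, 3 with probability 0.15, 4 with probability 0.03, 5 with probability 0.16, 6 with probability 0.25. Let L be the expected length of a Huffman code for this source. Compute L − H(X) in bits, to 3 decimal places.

Entropy H = −Σ p log₂ p ≈ 2.5479 bits.
Huffman merges: 3/100+1/25→7/100; 7/100+13/100→1/5; 3/20+4/25→31/100; 1/5+6/25→11/25; 1/4+31/100→14/25; 11/25+14/25→1. L = 129/50 ≈ 2.5800.
L − H = 2.5800 − 2.5479 = 0.032 bits.

0.032 bits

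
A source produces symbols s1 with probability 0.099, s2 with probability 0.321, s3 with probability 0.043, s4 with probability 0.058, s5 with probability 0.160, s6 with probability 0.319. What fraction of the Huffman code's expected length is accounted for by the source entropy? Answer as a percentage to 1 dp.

Entropy H = −Σ p log₂ p ≈ 2.2388 bits.
Huffman merges: 43/1000+29/500→101/1000; 99/1000+101/1000→1/5; 4/25+1/5→9/25; 319/1000+321/1000→16/25; 9/25+16/25→1. L = 2301/1000 ≈ 2.3010.
Efficiency = H/L = 2.2388/2.3010 = 97.3%.

97.3%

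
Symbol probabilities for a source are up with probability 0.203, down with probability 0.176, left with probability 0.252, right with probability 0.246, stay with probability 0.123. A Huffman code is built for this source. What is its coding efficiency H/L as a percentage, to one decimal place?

Entropy H = −Σ p log₂ p ≈ 2.2788 bits.
Huffman merges: 123/1000+22/125→299/1000; 203/1000+123/500→449/1000; 63/250+299/1000→551/1000; 449/1000+551/1000→1. L = 2299/1000 ≈ 2.2990.
Efficiency = H/L = 2.2788/2.2990 = 99.1%.

99.1%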